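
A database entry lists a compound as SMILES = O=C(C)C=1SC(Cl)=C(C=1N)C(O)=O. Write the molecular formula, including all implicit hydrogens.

C7H6ClNO3S

Walk through each heavy atom and fill implicit hydrogens from standard valence (C 4, N 3, O 2, S 2, halogen 1):
  atom 1: O, bond orders sum to 2 (valence 2) → 0 H
  atom 2: C, bond orders sum to 4 (valence 4) → 0 H
  atom 3: C, bond orders sum to 1 (valence 4) → 3 H
  atom 4: C, bond orders sum to 4 (valence 4) → 0 H
  atom 5: S, bond orders sum to 2 (valence 2) → 0 H
  atom 6: C, bond orders sum to 4 (valence 4) → 0 H
  atom 7: Cl (halogen, monovalent) → 0 H
  atom 8: C, bond orders sum to 4 (valence 4) → 0 H
  atom 9: C, bond orders sum to 4 (valence 4) → 0 H
  atom 10: N, bond orders sum to 1 (valence 3) → 2 H
  atom 11: C, bond orders sum to 4 (valence 4) → 0 H
  atom 12: O, bond orders sum to 1 (valence 2) → 1 H
  atom 13: O, bond orders sum to 2 (valence 2) → 0 H
Totals → C:7, H:6, Cl:1, N:1, O:3, S:1.
In Hill order: C7H6ClNO3S.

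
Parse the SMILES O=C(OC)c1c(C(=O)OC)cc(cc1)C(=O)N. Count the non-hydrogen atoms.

Every atom symbol written in the SMILES (organic subset) is one heavy atom; implicit H are not written.
Heavy atoms by element → C:11, N:1, O:5.
Total: 17.

17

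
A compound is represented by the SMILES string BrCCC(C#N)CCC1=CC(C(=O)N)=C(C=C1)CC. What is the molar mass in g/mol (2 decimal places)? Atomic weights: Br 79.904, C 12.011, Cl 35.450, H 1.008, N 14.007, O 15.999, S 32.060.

First, the molecular formula is C15H19BrN2O (counting implicit H from valence).
  Br: 1 × 79.904 = 79.904
  C: 15 × 12.011 = 180.165
  H: 19 × 1.008 = 19.152
  N: 2 × 14.007 = 28.014
  O: 1 × 15.999 = 15.999
Sum: 1×79.904 + 15×12.011 + 19×1.008 + 2×14.007 + 1×15.999 = 323.234 → 323.23 g/mol.

323.23 g/mol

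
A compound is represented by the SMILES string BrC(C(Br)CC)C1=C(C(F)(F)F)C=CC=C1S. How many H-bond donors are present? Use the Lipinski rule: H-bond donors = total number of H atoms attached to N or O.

0

Donors: find every N or O and count the H atoms it carries.
  (no N or O atoms present)
Lipinski HBD = 0.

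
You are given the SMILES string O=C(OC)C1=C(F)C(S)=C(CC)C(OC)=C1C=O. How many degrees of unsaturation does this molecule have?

Degree of unsaturation = (number of rings) + (number of π bonds).
Ring closures in the SMILES: 1.
π bonds: 5 double bonds (each 1 DoU) → 5 DoU from unsaturation.
Total DoU = 1 + 5 = 6.

6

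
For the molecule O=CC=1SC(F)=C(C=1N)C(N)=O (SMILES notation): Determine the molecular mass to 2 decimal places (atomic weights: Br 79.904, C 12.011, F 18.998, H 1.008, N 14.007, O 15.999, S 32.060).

First, the molecular formula is C6H5FN2O2S (counting implicit H from valence).
  C: 6 × 12.011 = 72.066
  F: 1 × 18.998 = 18.998
  H: 5 × 1.008 = 5.040
  N: 2 × 14.007 = 28.014
  O: 2 × 15.999 = 31.998
  S: 1 × 32.060 = 32.060
Sum: 6×12.011 + 1×18.998 + 5×1.008 + 2×14.007 + 2×15.999 + 1×32.060 = 188.176 → 188.18 g/mol.

188.18 g/mol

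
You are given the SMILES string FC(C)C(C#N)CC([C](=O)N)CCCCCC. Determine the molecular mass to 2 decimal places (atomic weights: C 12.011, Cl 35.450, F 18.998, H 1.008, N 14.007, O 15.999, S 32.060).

First, the molecular formula is C13H23FN2O (counting implicit H from valence).
  C: 13 × 12.011 = 156.143
  F: 1 × 18.998 = 18.998
  H: 23 × 1.008 = 23.184
  N: 2 × 14.007 = 28.014
  O: 1 × 15.999 = 15.999
Sum: 13×12.011 + 1×18.998 + 23×1.008 + 2×14.007 + 1×15.999 = 242.338 → 242.34 g/mol.

242.34 g/mol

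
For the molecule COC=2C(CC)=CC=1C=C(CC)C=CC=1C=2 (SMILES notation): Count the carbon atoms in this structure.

Count every carbon token in the SMILES (each C, including those in ring-closure positions and inside branches).
Carbon count: 15.

15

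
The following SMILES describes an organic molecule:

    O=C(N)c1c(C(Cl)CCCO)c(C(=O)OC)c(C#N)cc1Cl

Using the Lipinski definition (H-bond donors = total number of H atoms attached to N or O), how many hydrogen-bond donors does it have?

Donors: find every N or O and count the H atoms it carries.
  atom 1 (O): bond orders sum to 2 → 0 H
  atom 3 (N): bond orders sum to 1 → 2 H
  atom 11 (O): bond orders sum to 1 → 1 H
  atom 14 (O): bond orders sum to 2 → 0 H
  atom 15 (O): bond orders sum to 2 → 0 H
  atom 19 (N): bond orders sum to 3 → 0 H
Lipinski HBD = 3.

3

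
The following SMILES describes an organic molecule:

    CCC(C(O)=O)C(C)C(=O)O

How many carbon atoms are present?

Count every carbon token in the SMILES (each C, including those in ring-closure positions and inside branches).
Carbon count: 7.

7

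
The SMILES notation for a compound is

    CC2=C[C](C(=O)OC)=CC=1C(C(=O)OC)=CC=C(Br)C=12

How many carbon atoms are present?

Count every carbon token in the SMILES (each C, including those in ring-closure positions and inside branches).
Carbon count: 15.

15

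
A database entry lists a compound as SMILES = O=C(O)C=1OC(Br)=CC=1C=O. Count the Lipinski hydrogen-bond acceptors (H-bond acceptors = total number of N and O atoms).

N atoms: 0; O atoms: 4.
Lipinski HBA = 0 + 4 = 4.

4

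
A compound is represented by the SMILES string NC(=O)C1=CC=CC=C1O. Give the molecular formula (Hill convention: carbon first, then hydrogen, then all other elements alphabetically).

C7H7NO2

Walk through each heavy atom and fill implicit hydrogens from standard valence (C 4, N 3, O 2, S 2, halogen 1):
  atom 1: N, bond orders sum to 1 (valence 3) → 2 H
  atom 2: C, bond orders sum to 4 (valence 4) → 0 H
  atom 3: O, bond orders sum to 2 (valence 2) → 0 H
  atom 4: C, bond orders sum to 4 (valence 4) → 0 H
  atom 5: C, bond orders sum to 3 (valence 4) → 1 H
  atom 6: C, bond orders sum to 3 (valence 4) → 1 H
  atom 7: C, bond orders sum to 3 (valence 4) → 1 H
  atom 8: C, bond orders sum to 3 (valence 4) → 1 H
  atom 9: C, bond orders sum to 4 (valence 4) → 0 H
  atom 10: O, bond orders sum to 1 (valence 2) → 1 H
Totals → C:7, H:7, N:1, O:2.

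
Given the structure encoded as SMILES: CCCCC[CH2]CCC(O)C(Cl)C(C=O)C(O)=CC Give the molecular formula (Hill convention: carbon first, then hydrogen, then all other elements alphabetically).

C15H27ClO3

Walk through each heavy atom and fill implicit hydrogens from standard valence (C 4, N 3, O 2, S 2, halogen 1):
  atom 1: C, bond orders sum to 1 (valence 4) → 3 H
  atom 2: C, bond orders sum to 2 (valence 4) → 2 H
  atom 3: C, bond orders sum to 2 (valence 4) → 2 H
  atom 4: C, bond orders sum to 2 (valence 4) → 2 H
  atom 5: C, bond orders sum to 2 (valence 4) → 2 H
  atom 6: C with explicit H count 2
  atom 7: C, bond orders sum to 2 (valence 4) → 2 H
  atom 8: C, bond orders sum to 2 (valence 4) → 2 H
  atom 9: C, bond orders sum to 3 (valence 4) → 1 H
  atom 10: O, bond orders sum to 1 (valence 2) → 1 H
  atom 11: C, bond orders sum to 3 (valence 4) → 1 H
  atom 12: Cl (halogen, monovalent) → 0 H
  atom 13: C, bond orders sum to 3 (valence 4) → 1 H
  atom 14: C, bond orders sum to 3 (valence 4) → 1 H
  atom 15: O, bond orders sum to 2 (valence 2) → 0 H
  atom 16: C, bond orders sum to 4 (valence 4) → 0 H
  atom 17: O, bond orders sum to 1 (valence 2) → 1 H
  atom 18: C, bond orders sum to 3 (valence 4) → 1 H
  atom 19: C, bond orders sum to 1 (valence 4) → 3 H
Totals → C:15, H:27, Cl:1, O:3.
In Hill order: C15H27ClO3.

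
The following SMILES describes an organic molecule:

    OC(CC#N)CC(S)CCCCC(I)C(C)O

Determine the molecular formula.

Walk through each heavy atom and fill implicit hydrogens from standard valence (C 4, N 3, O 2, S 2, halogen 1):
  atom 1: O, bond orders sum to 1 (valence 2) → 1 H
  atom 2: C, bond orders sum to 3 (valence 4) → 1 H
  atom 3: C, bond orders sum to 2 (valence 4) → 2 H
  atom 4: C, bond orders sum to 4 (valence 4) → 0 H
  atom 5: N, bond orders sum to 3 (valence 3) → 0 H
  atom 6: C, bond orders sum to 2 (valence 4) → 2 H
  atom 7: C, bond orders sum to 3 (valence 4) → 1 H
  atom 8: S, bond orders sum to 1 (valence 2) → 1 H
  atom 9: C, bond orders sum to 2 (valence 4) → 2 H
  atom 10: C, bond orders sum to 2 (valence 4) → 2 H
  atom 11: C, bond orders sum to 2 (valence 4) → 2 H
  atom 12: C, bond orders sum to 2 (valence 4) → 2 H
  atom 13: C, bond orders sum to 3 (valence 4) → 1 H
  atom 14: I (halogen, monovalent) → 0 H
  atom 15: C, bond orders sum to 3 (valence 4) → 1 H
  atom 16: C, bond orders sum to 1 (valence 4) → 3 H
  atom 17: O, bond orders sum to 1 (valence 2) → 1 H
Totals → C:12, H:22, I:1, N:1, O:2, S:1.
In Hill order: C12H22INO2S.

C12H22INO2S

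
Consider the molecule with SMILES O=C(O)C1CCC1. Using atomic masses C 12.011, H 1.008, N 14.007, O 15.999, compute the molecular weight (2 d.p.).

First, the molecular formula is C5H8O2 (counting implicit H from valence).
  C: 5 × 12.011 = 60.055
  H: 8 × 1.008 = 8.064
  O: 2 × 15.999 = 31.998
Sum: 5×12.011 + 8×1.008 + 2×15.999 = 100.117 → 100.12 g/mol.

100.12 g/mol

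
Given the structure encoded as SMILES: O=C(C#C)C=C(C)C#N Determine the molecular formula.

Walk through each heavy atom and fill implicit hydrogens from standard valence (C 4, N 3, O 2, S 2, halogen 1):
  atom 1: O, bond orders sum to 2 (valence 2) → 0 H
  atom 2: C, bond orders sum to 4 (valence 4) → 0 H
  atom 3: C, bond orders sum to 4 (valence 4) → 0 H
  atom 4: C, bond orders sum to 3 (valence 4) → 1 H
  atom 5: C, bond orders sum to 3 (valence 4) → 1 H
  atom 6: C, bond orders sum to 4 (valence 4) → 0 H
  atom 7: C, bond orders sum to 1 (valence 4) → 3 H
  atom 8: C, bond orders sum to 4 (valence 4) → 0 H
  atom 9: N, bond orders sum to 3 (valence 3) → 0 H
Totals → C:7, H:5, N:1, O:1.
In Hill order: C7H5NO.

C7H5NO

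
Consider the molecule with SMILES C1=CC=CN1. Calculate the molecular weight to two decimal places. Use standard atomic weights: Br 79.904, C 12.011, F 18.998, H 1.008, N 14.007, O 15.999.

67.09 g/mol

First, the molecular formula is C4H5N (counting implicit H from valence).
  C: 4 × 12.011 = 48.044
  H: 5 × 1.008 = 5.040
  N: 1 × 14.007 = 14.007
Sum: 4×12.011 + 5×1.008 + 1×14.007 = 67.091 → 67.09 g/mol.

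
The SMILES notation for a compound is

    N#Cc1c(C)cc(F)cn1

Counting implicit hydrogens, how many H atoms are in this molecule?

Walk through each heavy atom and fill implicit hydrogens from standard valence (C 4, N 3, O 2, S 2, halogen 1); for lowercase aromatic atoms, an aromatic c carries 1 H when it has two neighbours and 0 H with three, and aromatic n carries 0 H:
  atom 1: N, bond orders sum to 3 (valence 3) → 0 H
  atom 2: C, bond orders sum to 4 (valence 4) → 0 H
  atom 3: aromatic c, 3 neighbours → 0 H
  atom 4: aromatic c, 3 neighbours → 0 H
  atom 5: C, bond orders sum to 1 (valence 4) → 3 H
  atom 6: aromatic c, 2 neighbours → 1 H
  atom 7: aromatic c, 3 neighbours → 0 H
  atom 8: F (halogen, monovalent) → 0 H
  atom 9: aromatic c, 2 neighbours → 1 H
  atom 10: aromatic n, 2 neighbours → 0 H
Total hydrogens: 5.

5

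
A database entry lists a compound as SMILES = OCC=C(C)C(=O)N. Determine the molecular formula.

Walk through each heavy atom and fill implicit hydrogens from standard valence (C 4, N 3, O 2, S 2, halogen 1):
  atom 1: O, bond orders sum to 1 (valence 2) → 1 H
  atom 2: C, bond orders sum to 2 (valence 4) → 2 H
  atom 3: C, bond orders sum to 3 (valence 4) → 1 H
  atom 4: C, bond orders sum to 4 (valence 4) → 0 H
  atom 5: C, bond orders sum to 1 (valence 4) → 3 H
  atom 6: C, bond orders sum to 4 (valence 4) → 0 H
  atom 7: O, bond orders sum to 2 (valence 2) → 0 H
  atom 8: N, bond orders sum to 1 (valence 3) → 2 H
Totals → C:5, H:9, N:1, O:2.
In Hill order: C5H9NO2.

C5H9NO2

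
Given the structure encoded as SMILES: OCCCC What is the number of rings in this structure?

0

In SMILES, each pair of matching ring-closure digits denotes one ring-closing bond; the number of such bonds equals the number of independent rings.
Ring-closure bonds here: 0.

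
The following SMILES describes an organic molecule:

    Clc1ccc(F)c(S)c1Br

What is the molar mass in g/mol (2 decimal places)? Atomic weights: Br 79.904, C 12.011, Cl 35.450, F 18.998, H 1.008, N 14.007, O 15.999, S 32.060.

241.50 g/mol

First, the molecular formula is C6H3BrClFS (counting implicit H from valence).
  Br: 1 × 79.904 = 79.904
  C: 6 × 12.011 = 72.066
  Cl: 1 × 35.450 = 35.450
  F: 1 × 18.998 = 18.998
  H: 3 × 1.008 = 3.024
  S: 1 × 32.060 = 32.060
Sum: 1×79.904 + 6×12.011 + 1×35.450 + 1×18.998 + 3×1.008 + 1×32.060 = 241.502 → 241.50 g/mol.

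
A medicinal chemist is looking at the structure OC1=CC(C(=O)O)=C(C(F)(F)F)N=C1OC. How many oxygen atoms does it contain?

Scan the SMILES for O atoms (remember two-letter symbols like Cl and Br are single atoms).
Oxygen count: 4.

4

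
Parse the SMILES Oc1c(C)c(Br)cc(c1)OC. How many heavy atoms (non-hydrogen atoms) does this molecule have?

Every atom symbol written in the SMILES (organic subset) is one heavy atom; implicit H are not written.
Heavy atoms by element → Br:1, C:8, O:2.
Total: 11.

11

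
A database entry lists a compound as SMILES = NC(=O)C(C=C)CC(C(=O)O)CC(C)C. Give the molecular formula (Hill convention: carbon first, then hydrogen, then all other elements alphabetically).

Walk through each heavy atom and fill implicit hydrogens from standard valence (C 4, N 3, O 2, S 2, halogen 1):
  atom 1: N, bond orders sum to 1 (valence 3) → 2 H
  atom 2: C, bond orders sum to 4 (valence 4) → 0 H
  atom 3: O, bond orders sum to 2 (valence 2) → 0 H
  atom 4: C, bond orders sum to 3 (valence 4) → 1 H
  atom 5: C, bond orders sum to 3 (valence 4) → 1 H
  atom 6: C, bond orders sum to 2 (valence 4) → 2 H
  atom 7: C, bond orders sum to 2 (valence 4) → 2 H
  atom 8: C, bond orders sum to 3 (valence 4) → 1 H
  atom 9: C, bond orders sum to 4 (valence 4) → 0 H
  atom 10: O, bond orders sum to 2 (valence 2) → 0 H
  atom 11: O, bond orders sum to 1 (valence 2) → 1 H
  atom 12: C, bond orders sum to 2 (valence 4) → 2 H
  atom 13: C, bond orders sum to 3 (valence 4) → 1 H
  atom 14: C, bond orders sum to 1 (valence 4) → 3 H
  atom 15: C, bond orders sum to 1 (valence 4) → 3 H
Totals → C:11, H:19, N:1, O:3.
In Hill order: C11H19NO3.

C11H19NO3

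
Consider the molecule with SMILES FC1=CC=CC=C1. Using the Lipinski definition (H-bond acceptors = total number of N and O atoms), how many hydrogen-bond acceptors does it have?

N atoms: 0; O atoms: 0.
Lipinski HBA = 0 + 0 = 0.

0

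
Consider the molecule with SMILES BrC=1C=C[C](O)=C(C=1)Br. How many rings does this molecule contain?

In SMILES, each pair of matching ring-closure digits denotes one ring-closing bond; the number of such bonds equals the number of independent rings.
Ring-closure bonds here: 1.

1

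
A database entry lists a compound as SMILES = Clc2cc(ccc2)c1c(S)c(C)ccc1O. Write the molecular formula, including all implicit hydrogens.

C13H11ClOS

Walk through each heavy atom and fill implicit hydrogens from standard valence (C 4, N 3, O 2, S 2, halogen 1); for lowercase aromatic atoms, an aromatic c carries 1 H when it has two neighbours and 0 H with three, and aromatic n carries 0 H:
  atom 1: Cl (halogen, monovalent) → 0 H
  atom 2: aromatic c, 3 neighbours → 0 H
  atom 3: aromatic c, 2 neighbours → 1 H
  atom 4: aromatic c, 3 neighbours → 0 H
  atom 5: aromatic c, 2 neighbours → 1 H
  atom 6: aromatic c, 2 neighbours → 1 H
  atom 7: aromatic c, 2 neighbours → 1 H
  atom 8: aromatic c, 3 neighbours → 0 H
  atom 9: aromatic c, 3 neighbours → 0 H
  atom 10: S, bond orders sum to 1 (valence 2) → 1 H
  atom 11: aromatic c, 3 neighbours → 0 H
  atom 12: C, bond orders sum to 1 (valence 4) → 3 H
  atom 13: aromatic c, 2 neighbours → 1 H
  atom 14: aromatic c, 2 neighbours → 1 H
  atom 15: aromatic c, 3 neighbours → 0 H
  atom 16: O, bond orders sum to 1 (valence 2) → 1 H
Totals → C:13, H:11, Cl:1, O:1, S:1.
In Hill order: C13H11ClOS.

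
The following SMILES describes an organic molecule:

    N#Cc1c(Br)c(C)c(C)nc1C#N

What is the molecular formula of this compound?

Walk through each heavy atom and fill implicit hydrogens from standard valence (C 4, N 3, O 2, S 2, halogen 1); for lowercase aromatic atoms, an aromatic c carries 1 H when it has two neighbours and 0 H with three, and aromatic n carries 0 H:
  atom 1: N, bond orders sum to 3 (valence 3) → 0 H
  atom 2: C, bond orders sum to 4 (valence 4) → 0 H
  atom 3: aromatic c, 3 neighbours → 0 H
  atom 4: aromatic c, 3 neighbours → 0 H
  atom 5: Br (halogen, monovalent) → 0 H
  atom 6: aromatic c, 3 neighbours → 0 H
  atom 7: C, bond orders sum to 1 (valence 4) → 3 H
  atom 8: aromatic c, 3 neighbours → 0 H
  atom 9: C, bond orders sum to 1 (valence 4) → 3 H
  atom 10: aromatic n, 2 neighbours → 0 H
  atom 11: aromatic c, 3 neighbours → 0 H
  atom 12: C, bond orders sum to 4 (valence 4) → 0 H
  atom 13: N, bond orders sum to 3 (valence 3) → 0 H
Totals → C:9, H:6, Br:1, N:3.

C9H6BrN3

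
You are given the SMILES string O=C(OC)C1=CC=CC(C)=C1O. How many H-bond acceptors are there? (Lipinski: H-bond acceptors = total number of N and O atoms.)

N atoms: 0; O atoms: 3.
Lipinski HBA = 0 + 3 = 3.

3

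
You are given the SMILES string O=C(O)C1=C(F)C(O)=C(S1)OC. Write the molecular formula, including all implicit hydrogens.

C6H5FO4S

Walk through each heavy atom and fill implicit hydrogens from standard valence (C 4, N 3, O 2, S 2, halogen 1):
  atom 1: O, bond orders sum to 2 (valence 2) → 0 H
  atom 2: C, bond orders sum to 4 (valence 4) → 0 H
  atom 3: O, bond orders sum to 1 (valence 2) → 1 H
  atom 4: C, bond orders sum to 4 (valence 4) → 0 H
  atom 5: C, bond orders sum to 4 (valence 4) → 0 H
  atom 6: F (halogen, monovalent) → 0 H
  atom 7: C, bond orders sum to 4 (valence 4) → 0 H
  atom 8: O, bond orders sum to 1 (valence 2) → 1 H
  atom 9: C, bond orders sum to 4 (valence 4) → 0 H
  atom 10: S, bond orders sum to 2 (valence 2) → 0 H
  atom 11: O, bond orders sum to 2 (valence 2) → 0 H
  atom 12: C, bond orders sum to 1 (valence 4) → 3 H
Totals → C:6, H:5, F:1, O:4, S:1.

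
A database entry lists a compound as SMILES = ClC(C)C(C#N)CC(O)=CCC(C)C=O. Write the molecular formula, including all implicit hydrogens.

Walk through each heavy atom and fill implicit hydrogens from standard valence (C 4, N 3, O 2, S 2, halogen 1):
  atom 1: Cl (halogen, monovalent) → 0 H
  atom 2: C, bond orders sum to 3 (valence 4) → 1 H
  atom 3: C, bond orders sum to 1 (valence 4) → 3 H
  atom 4: C, bond orders sum to 3 (valence 4) → 1 H
  atom 5: C, bond orders sum to 4 (valence 4) → 0 H
  atom 6: N, bond orders sum to 3 (valence 3) → 0 H
  atom 7: C, bond orders sum to 2 (valence 4) → 2 H
  atom 8: C, bond orders sum to 4 (valence 4) → 0 H
  atom 9: O, bond orders sum to 1 (valence 2) → 1 H
  atom 10: C, bond orders sum to 3 (valence 4) → 1 H
  atom 11: C, bond orders sum to 2 (valence 4) → 2 H
  atom 12: C, bond orders sum to 3 (valence 4) → 1 H
  atom 13: C, bond orders sum to 1 (valence 4) → 3 H
  atom 14: C, bond orders sum to 3 (valence 4) → 1 H
  atom 15: O, bond orders sum to 2 (valence 2) → 0 H
Totals → C:11, H:16, Cl:1, N:1, O:2.

C11H16ClNO2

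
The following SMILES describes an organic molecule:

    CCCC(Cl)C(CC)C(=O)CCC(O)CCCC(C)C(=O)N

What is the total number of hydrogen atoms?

32

Walk through each heavy atom and fill implicit hydrogens from standard valence (C 4, N 3, O 2, S 2, halogen 1):
  atom 1: C, bond orders sum to 1 (valence 4) → 3 H
  atom 2: C, bond orders sum to 2 (valence 4) → 2 H
  atom 3: C, bond orders sum to 2 (valence 4) → 2 H
  atom 4: C, bond orders sum to 3 (valence 4) → 1 H
  atom 5: Cl (halogen, monovalent) → 0 H
  atom 6: C, bond orders sum to 3 (valence 4) → 1 H
  atom 7: C, bond orders sum to 2 (valence 4) → 2 H
  atom 8: C, bond orders sum to 1 (valence 4) → 3 H
  atom 9: C, bond orders sum to 4 (valence 4) → 0 H
  atom 10: O, bond orders sum to 2 (valence 2) → 0 H
  atom 11: C, bond orders sum to 2 (valence 4) → 2 H
  atom 12: C, bond orders sum to 2 (valence 4) → 2 H
  atom 13: C, bond orders sum to 3 (valence 4) → 1 H
  atom 14: O, bond orders sum to 1 (valence 2) → 1 H
  atom 15: C, bond orders sum to 2 (valence 4) → 2 H
  atom 16: C, bond orders sum to 2 (valence 4) → 2 H
  atom 17: C, bond orders sum to 2 (valence 4) → 2 H
  atom 18: C, bond orders sum to 3 (valence 4) → 1 H
  atom 19: C, bond orders sum to 1 (valence 4) → 3 H
  atom 20: C, bond orders sum to 4 (valence 4) → 0 H
  atom 21: O, bond orders sum to 2 (valence 2) → 0 H
  atom 22: N, bond orders sum to 1 (valence 3) → 2 H
Total hydrogens: 32.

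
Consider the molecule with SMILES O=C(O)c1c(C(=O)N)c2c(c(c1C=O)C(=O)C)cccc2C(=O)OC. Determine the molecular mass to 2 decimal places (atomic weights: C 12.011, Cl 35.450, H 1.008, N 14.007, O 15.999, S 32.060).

First, the molecular formula is C17H13NO7 (counting implicit H from valence).
  C: 17 × 12.011 = 204.187
  H: 13 × 1.008 = 13.104
  N: 1 × 14.007 = 14.007
  O: 7 × 15.999 = 111.993
Sum: 17×12.011 + 13×1.008 + 1×14.007 + 7×15.999 = 343.291 → 343.29 g/mol.

343.29 g/mol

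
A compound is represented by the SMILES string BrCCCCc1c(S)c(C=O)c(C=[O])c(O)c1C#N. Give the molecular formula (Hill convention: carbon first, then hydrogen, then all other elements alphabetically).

C13H12BrNO3S

Walk through each heavy atom and fill implicit hydrogens from standard valence (C 4, N 3, O 2, S 2, halogen 1); for lowercase aromatic atoms, an aromatic c carries 1 H when it has two neighbours and 0 H with three, and aromatic n carries 0 H:
  atom 1: Br (halogen, monovalent) → 0 H
  atom 2: C, bond orders sum to 2 (valence 4) → 2 H
  atom 3: C, bond orders sum to 2 (valence 4) → 2 H
  atom 4: C, bond orders sum to 2 (valence 4) → 2 H
  atom 5: C, bond orders sum to 2 (valence 4) → 2 H
  atom 6: aromatic c, 3 neighbours → 0 H
  atom 7: aromatic c, 3 neighbours → 0 H
  atom 8: S, bond orders sum to 1 (valence 2) → 1 H
  atom 9: aromatic c, 3 neighbours → 0 H
  atom 10: C, bond orders sum to 3 (valence 4) → 1 H
  atom 11: O, bond orders sum to 2 (valence 2) → 0 H
  atom 12: aromatic c, 3 neighbours → 0 H
  atom 13: C, bond orders sum to 3 (valence 4) → 1 H
  atom 14: O with explicit H count 0
  atom 15: aromatic c, 3 neighbours → 0 H
  atom 16: O, bond orders sum to 1 (valence 2) → 1 H
  atom 17: aromatic c, 3 neighbours → 0 H
  atom 18: C, bond orders sum to 4 (valence 4) → 0 H
  atom 19: N, bond orders sum to 3 (valence 3) → 0 H
Totals → C:13, H:12, Br:1, N:1, O:3, S:1.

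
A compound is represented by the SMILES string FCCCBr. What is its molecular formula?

Walk through each heavy atom and fill implicit hydrogens from standard valence (C 4, N 3, O 2, S 2, halogen 1):
  atom 1: F (halogen, monovalent) → 0 H
  atom 2: C, bond orders sum to 2 (valence 4) → 2 H
  atom 3: C, bond orders sum to 2 (valence 4) → 2 H
  atom 4: C, bond orders sum to 2 (valence 4) → 2 H
  atom 5: Br (halogen, monovalent) → 0 H
Totals → C:3, H:6, Br:1, F:1.

C3H6BrF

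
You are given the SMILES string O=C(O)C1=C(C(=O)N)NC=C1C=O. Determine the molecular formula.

C7H6N2O4

Walk through each heavy atom and fill implicit hydrogens from standard valence (C 4, N 3, O 2, S 2, halogen 1):
  atom 1: O, bond orders sum to 2 (valence 2) → 0 H
  atom 2: C, bond orders sum to 4 (valence 4) → 0 H
  atom 3: O, bond orders sum to 1 (valence 2) → 1 H
  atom 4: C, bond orders sum to 4 (valence 4) → 0 H
  atom 5: C, bond orders sum to 4 (valence 4) → 0 H
  atom 6: C, bond orders sum to 4 (valence 4) → 0 H
  atom 7: O, bond orders sum to 2 (valence 2) → 0 H
  atom 8: N, bond orders sum to 1 (valence 3) → 2 H
  atom 9: N, bond orders sum to 2 (valence 3) → 1 H
  atom 10: C, bond orders sum to 3 (valence 4) → 1 H
  atom 11: C, bond orders sum to 4 (valence 4) → 0 H
  atom 12: C, bond orders sum to 3 (valence 4) → 1 H
  atom 13: O, bond orders sum to 2 (valence 2) → 0 H
Totals → C:7, H:6, N:2, O:4.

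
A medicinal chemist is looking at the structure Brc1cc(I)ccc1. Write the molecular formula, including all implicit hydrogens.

C6H4BrI

Walk through each heavy atom and fill implicit hydrogens from standard valence (C 4, N 3, O 2, S 2, halogen 1); for lowercase aromatic atoms, an aromatic c carries 1 H when it has two neighbours and 0 H with three, and aromatic n carries 0 H:
  atom 1: Br (halogen, monovalent) → 0 H
  atom 2: aromatic c, 3 neighbours → 0 H
  atom 3: aromatic c, 2 neighbours → 1 H
  atom 4: aromatic c, 3 neighbours → 0 H
  atom 5: I (halogen, monovalent) → 0 H
  atom 6: aromatic c, 2 neighbours → 1 H
  atom 7: aromatic c, 2 neighbours → 1 H
  atom 8: aromatic c, 2 neighbours → 1 H
Totals → C:6, H:4, Br:1, I:1.
In Hill order: C6H4BrI.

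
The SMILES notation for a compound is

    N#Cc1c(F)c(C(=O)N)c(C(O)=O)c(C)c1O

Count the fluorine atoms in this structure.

1

Scan the SMILES for F atoms (remember two-letter symbols like Cl and Br are single atoms).
Fluorine count: 1.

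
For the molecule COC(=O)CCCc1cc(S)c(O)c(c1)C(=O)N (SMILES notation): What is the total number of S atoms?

1

Scan the SMILES for S atoms (remember two-letter symbols like Cl and Br are single atoms).
Sulfur count: 1.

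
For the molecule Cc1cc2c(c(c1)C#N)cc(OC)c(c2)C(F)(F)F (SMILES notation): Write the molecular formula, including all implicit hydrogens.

Walk through each heavy atom and fill implicit hydrogens from standard valence (C 4, N 3, O 2, S 2, halogen 1); for lowercase aromatic atoms, an aromatic c carries 1 H when it has two neighbours and 0 H with three, and aromatic n carries 0 H:
  atom 1: C, bond orders sum to 1 (valence 4) → 3 H
  atom 2: aromatic c, 3 neighbours → 0 H
  atom 3: aromatic c, 2 neighbours → 1 H
  atom 4: aromatic c, 3 neighbours → 0 H
  atom 5: aromatic c, 3 neighbours → 0 H
  atom 6: aromatic c, 3 neighbours → 0 H
  atom 7: aromatic c, 2 neighbours → 1 H
  atom 8: C, bond orders sum to 4 (valence 4) → 0 H
  atom 9: N, bond orders sum to 3 (valence 3) → 0 H
  atom 10: aromatic c, 2 neighbours → 1 H
  atom 11: aromatic c, 3 neighbours → 0 H
  atom 12: O, bond orders sum to 2 (valence 2) → 0 H
  atom 13: C, bond orders sum to 1 (valence 4) → 3 H
  atom 14: aromatic c, 3 neighbours → 0 H
  atom 15: aromatic c, 2 neighbours → 1 H
  atom 16: C, bond orders sum to 4 (valence 4) → 0 H
  atom 17: F (halogen, monovalent) → 0 H
  atom 18: F (halogen, monovalent) → 0 H
  atom 19: F (halogen, monovalent) → 0 H
Totals → C:14, H:10, F:3, N:1, O:1.
In Hill order: C14H10F3NO.

C14H10F3NO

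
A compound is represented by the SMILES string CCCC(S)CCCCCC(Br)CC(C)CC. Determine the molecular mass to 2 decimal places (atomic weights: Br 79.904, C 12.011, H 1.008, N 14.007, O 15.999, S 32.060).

323.38 g/mol

First, the molecular formula is C15H31BrS (counting implicit H from valence).
  Br: 1 × 79.904 = 79.904
  C: 15 × 12.011 = 180.165
  H: 31 × 1.008 = 31.248
  S: 1 × 32.060 = 32.060
Sum: 1×79.904 + 15×12.011 + 31×1.008 + 1×32.060 = 323.377 → 323.38 g/mol.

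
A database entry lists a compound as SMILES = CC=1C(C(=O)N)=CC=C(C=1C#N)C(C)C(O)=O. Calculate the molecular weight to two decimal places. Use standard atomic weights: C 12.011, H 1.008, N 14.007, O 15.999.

232.24 g/mol

First, the molecular formula is C12H12N2O3 (counting implicit H from valence).
  C: 12 × 12.011 = 144.132
  H: 12 × 1.008 = 12.096
  N: 2 × 14.007 = 28.014
  O: 3 × 15.999 = 47.997
Sum: 12×12.011 + 12×1.008 + 2×14.007 + 3×15.999 = 232.239 → 232.24 g/mol.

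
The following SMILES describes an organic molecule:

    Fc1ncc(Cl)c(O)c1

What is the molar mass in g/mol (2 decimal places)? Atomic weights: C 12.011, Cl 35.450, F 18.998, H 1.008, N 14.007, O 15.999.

147.53 g/mol

First, the molecular formula is C5H3ClFNO (counting implicit H from valence).
  C: 5 × 12.011 = 60.055
  Cl: 1 × 35.450 = 35.450
  F: 1 × 18.998 = 18.998
  H: 3 × 1.008 = 3.024
  N: 1 × 14.007 = 14.007
  O: 1 × 15.999 = 15.999
Sum: 5×12.011 + 1×35.450 + 1×18.998 + 3×1.008 + 1×14.007 + 1×15.999 = 147.533 → 147.53 g/mol.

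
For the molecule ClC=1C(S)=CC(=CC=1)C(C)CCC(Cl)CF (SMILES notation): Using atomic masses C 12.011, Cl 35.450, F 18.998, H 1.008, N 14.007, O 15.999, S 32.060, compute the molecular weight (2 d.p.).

First, the molecular formula is C12H15Cl2FS (counting implicit H from valence).
  C: 12 × 12.011 = 144.132
  Cl: 2 × 35.450 = 70.900
  F: 1 × 18.998 = 18.998
  H: 15 × 1.008 = 15.120
  S: 1 × 32.060 = 32.060
Sum: 12×12.011 + 2×35.450 + 1×18.998 + 15×1.008 + 1×32.060 = 281.210 → 281.21 g/mol.

281.21 g/mol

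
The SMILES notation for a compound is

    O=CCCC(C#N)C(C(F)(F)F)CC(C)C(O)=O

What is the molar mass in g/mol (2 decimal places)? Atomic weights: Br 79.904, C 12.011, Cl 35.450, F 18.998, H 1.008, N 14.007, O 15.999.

265.23 g/mol

First, the molecular formula is C11H14F3NO3 (counting implicit H from valence).
  C: 11 × 12.011 = 132.121
  F: 3 × 18.998 = 56.994
  H: 14 × 1.008 = 14.112
  N: 1 × 14.007 = 14.007
  O: 3 × 15.999 = 47.997
Sum: 11×12.011 + 3×18.998 + 14×1.008 + 1×14.007 + 3×15.999 = 265.231 → 265.23 g/mol.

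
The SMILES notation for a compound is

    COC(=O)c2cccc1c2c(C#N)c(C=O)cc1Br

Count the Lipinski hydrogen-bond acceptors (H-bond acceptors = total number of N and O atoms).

N atoms: 1; O atoms: 3.
Lipinski HBA = 1 + 3 = 4.

4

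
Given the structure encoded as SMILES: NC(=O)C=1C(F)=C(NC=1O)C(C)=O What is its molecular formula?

C7H7FN2O3

Walk through each heavy atom and fill implicit hydrogens from standard valence (C 4, N 3, O 2, S 2, halogen 1):
  atom 1: N, bond orders sum to 1 (valence 3) → 2 H
  atom 2: C, bond orders sum to 4 (valence 4) → 0 H
  atom 3: O, bond orders sum to 2 (valence 2) → 0 H
  atom 4: C, bond orders sum to 4 (valence 4) → 0 H
  atom 5: C, bond orders sum to 4 (valence 4) → 0 H
  atom 6: F (halogen, monovalent) → 0 H
  atom 7: C, bond orders sum to 4 (valence 4) → 0 H
  atom 8: N, bond orders sum to 2 (valence 3) → 1 H
  atom 9: C, bond orders sum to 4 (valence 4) → 0 H
  atom 10: O, bond orders sum to 1 (valence 2) → 1 H
  atom 11: C, bond orders sum to 4 (valence 4) → 0 H
  atom 12: C, bond orders sum to 1 (valence 4) → 3 H
  atom 13: O, bond orders sum to 2 (valence 2) → 0 H
Totals → C:7, H:7, F:1, N:2, O:3.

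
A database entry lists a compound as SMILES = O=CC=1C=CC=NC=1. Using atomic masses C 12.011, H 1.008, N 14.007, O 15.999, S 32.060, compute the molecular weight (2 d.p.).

First, the molecular formula is C6H5NO (counting implicit H from valence).
  C: 6 × 12.011 = 72.066
  H: 5 × 1.008 = 5.040
  N: 1 × 14.007 = 14.007
  O: 1 × 15.999 = 15.999
Sum: 6×12.011 + 5×1.008 + 1×14.007 + 1×15.999 = 107.112 → 107.11 g/mol.

107.11 g/mol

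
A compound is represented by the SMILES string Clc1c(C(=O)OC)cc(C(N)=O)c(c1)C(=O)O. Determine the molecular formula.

Walk through each heavy atom and fill implicit hydrogens from standard valence (C 4, N 3, O 2, S 2, halogen 1); for lowercase aromatic atoms, an aromatic c carries 1 H when it has two neighbours and 0 H with three, and aromatic n carries 0 H:
  atom 1: Cl (halogen, monovalent) → 0 H
  atom 2: aromatic c, 3 neighbours → 0 H
  atom 3: aromatic c, 3 neighbours → 0 H
  atom 4: C, bond orders sum to 4 (valence 4) → 0 H
  atom 5: O, bond orders sum to 2 (valence 2) → 0 H
  atom 6: O, bond orders sum to 2 (valence 2) → 0 H
  atom 7: C, bond orders sum to 1 (valence 4) → 3 H
  atom 8: aromatic c, 2 neighbours → 1 H
  atom 9: aromatic c, 3 neighbours → 0 H
  atom 10: C, bond orders sum to 4 (valence 4) → 0 H
  atom 11: N, bond orders sum to 1 (valence 3) → 2 H
  atom 12: O, bond orders sum to 2 (valence 2) → 0 H
  atom 13: aromatic c, 3 neighbours → 0 H
  atom 14: aromatic c, 2 neighbours → 1 H
  atom 15: C, bond orders sum to 4 (valence 4) → 0 H
  atom 16: O, bond orders sum to 2 (valence 2) → 0 H
  atom 17: O, bond orders sum to 1 (valence 2) → 1 H
Totals → C:10, H:8, Cl:1, N:1, O:5.

C10H8ClNO5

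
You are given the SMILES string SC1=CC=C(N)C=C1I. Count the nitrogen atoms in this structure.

Scan the SMILES for N atoms (remember two-letter symbols like Cl and Br are single atoms).
Nitrogen count: 1.

1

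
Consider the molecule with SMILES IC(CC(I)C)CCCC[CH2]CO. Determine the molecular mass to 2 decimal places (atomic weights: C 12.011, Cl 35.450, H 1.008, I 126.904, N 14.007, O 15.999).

First, the molecular formula is C10H20I2O (counting implicit H from valence).
  C: 10 × 12.011 = 120.110
  H: 20 × 1.008 = 20.160
  I: 2 × 126.904 = 253.808
  O: 1 × 15.999 = 15.999
Sum: 10×12.011 + 20×1.008 + 2×126.904 + 1×15.999 = 410.077 → 410.08 g/mol.

410.08 g/mol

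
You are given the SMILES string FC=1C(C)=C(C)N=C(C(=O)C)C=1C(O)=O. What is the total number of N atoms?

1

Scan the SMILES for N atoms (remember two-letter symbols like Cl and Br are single atoms).
Nitrogen count: 1.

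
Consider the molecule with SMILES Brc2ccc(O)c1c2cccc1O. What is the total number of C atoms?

10

Count every carbon token in the SMILES (each C, including those in ring-closure positions and inside branches).
Carbon count: 10.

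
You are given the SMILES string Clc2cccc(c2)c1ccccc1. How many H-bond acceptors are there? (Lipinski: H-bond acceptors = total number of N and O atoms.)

N atoms: 0; O atoms: 0.
Lipinski HBA = 0 + 0 = 0.

0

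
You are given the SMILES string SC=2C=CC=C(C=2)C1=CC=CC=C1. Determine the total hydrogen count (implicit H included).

Walk through each heavy atom and fill implicit hydrogens from standard valence (C 4, N 3, O 2, S 2, halogen 1):
  atom 1: S, bond orders sum to 1 (valence 2) → 1 H
  atom 2: C, bond orders sum to 4 (valence 4) → 0 H
  atom 3: C, bond orders sum to 3 (valence 4) → 1 H
  atom 4: C, bond orders sum to 3 (valence 4) → 1 H
  atom 5: C, bond orders sum to 3 (valence 4) → 1 H
  atom 6: C, bond orders sum to 4 (valence 4) → 0 H
  atom 7: C, bond orders sum to 3 (valence 4) → 1 H
  atom 8: C, bond orders sum to 4 (valence 4) → 0 H
  atom 9: C, bond orders sum to 3 (valence 4) → 1 H
  atom 10: C, bond orders sum to 3 (valence 4) → 1 H
  atom 11: C, bond orders sum to 3 (valence 4) → 1 H
  atom 12: C, bond orders sum to 3 (valence 4) → 1 H
  atom 13: C, bond orders sum to 3 (valence 4) → 1 H
Total hydrogens: 10.

10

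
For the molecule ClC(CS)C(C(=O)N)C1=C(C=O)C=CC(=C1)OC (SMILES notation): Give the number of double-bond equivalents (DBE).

6

Molecular formula: C12H14ClNO3S.
DoU = (2C + 2 + N − H − X) / 2, where X is the halogen count and O/S are ignored.
    = (2·12 + 2 + 1 − 14 − 1) / 2 = 12 / 2 = 6.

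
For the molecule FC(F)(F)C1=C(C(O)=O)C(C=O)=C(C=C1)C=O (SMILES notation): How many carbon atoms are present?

Count every carbon token in the SMILES (each C, including those in ring-closure positions and inside branches).
Carbon count: 10.

10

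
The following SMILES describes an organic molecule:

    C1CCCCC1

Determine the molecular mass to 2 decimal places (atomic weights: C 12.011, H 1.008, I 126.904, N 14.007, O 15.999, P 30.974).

84.16 g/mol

First, the molecular formula is C6H12 (counting implicit H from valence).
  C: 6 × 12.011 = 72.066
  H: 12 × 1.008 = 12.096
Sum: 6×12.011 + 12×1.008 = 84.162 → 84.16 g/mol.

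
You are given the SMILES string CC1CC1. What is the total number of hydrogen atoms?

8

Walk through each heavy atom and fill implicit hydrogens from standard valence (C 4, N 3, O 2, S 2, halogen 1):
  atom 1: C, bond orders sum to 1 (valence 4) → 3 H
  atom 2: C, bond orders sum to 3 (valence 4) → 1 H
  atom 3: C, bond orders sum to 2 (valence 4) → 2 H
  atom 4: C, bond orders sum to 2 (valence 4) → 2 H
Total hydrogens: 8.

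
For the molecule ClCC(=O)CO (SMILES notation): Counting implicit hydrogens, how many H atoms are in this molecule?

5

Walk through each heavy atom and fill implicit hydrogens from standard valence (C 4, N 3, O 2, S 2, halogen 1):
  atom 1: Cl (halogen, monovalent) → 0 H
  atom 2: C, bond orders sum to 2 (valence 4) → 2 H
  atom 3: C, bond orders sum to 4 (valence 4) → 0 H
  atom 4: O, bond orders sum to 2 (valence 2) → 0 H
  atom 5: C, bond orders sum to 2 (valence 4) → 2 H
  atom 6: O, bond orders sum to 1 (valence 2) → 1 H
Total hydrogens: 5.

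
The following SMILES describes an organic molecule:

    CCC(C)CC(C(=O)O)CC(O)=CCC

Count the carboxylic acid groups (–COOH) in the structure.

The carboxylic acid motif appears at heavy-atom position 7 in the SMILES.
Other groups present: 1 alkene, 1 hydroxyl.
Carboxylic acid count: 1.

1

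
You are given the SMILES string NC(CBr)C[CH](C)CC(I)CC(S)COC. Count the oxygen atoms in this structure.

1

Scan the SMILES for O atoms (remember two-letter symbols like Cl and Br are single atoms).
Oxygen count: 1.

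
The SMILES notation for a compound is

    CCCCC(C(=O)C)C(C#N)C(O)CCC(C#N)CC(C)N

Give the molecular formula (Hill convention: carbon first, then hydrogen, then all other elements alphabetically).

C17H29N3O2

Walk through each heavy atom and fill implicit hydrogens from standard valence (C 4, N 3, O 2, S 2, halogen 1):
  atom 1: C, bond orders sum to 1 (valence 4) → 3 H
  atom 2: C, bond orders sum to 2 (valence 4) → 2 H
  atom 3: C, bond orders sum to 2 (valence 4) → 2 H
  atom 4: C, bond orders sum to 2 (valence 4) → 2 H
  atom 5: C, bond orders sum to 3 (valence 4) → 1 H
  atom 6: C, bond orders sum to 4 (valence 4) → 0 H
  atom 7: O, bond orders sum to 2 (valence 2) → 0 H
  atom 8: C, bond orders sum to 1 (valence 4) → 3 H
  atom 9: C, bond orders sum to 3 (valence 4) → 1 H
  atom 10: C, bond orders sum to 4 (valence 4) → 0 H
  atom 11: N, bond orders sum to 3 (valence 3) → 0 H
  atom 12: C, bond orders sum to 3 (valence 4) → 1 H
  atom 13: O, bond orders sum to 1 (valence 2) → 1 H
  atom 14: C, bond orders sum to 2 (valence 4) → 2 H
  atom 15: C, bond orders sum to 2 (valence 4) → 2 H
  atom 16: C, bond orders sum to 3 (valence 4) → 1 H
  atom 17: C, bond orders sum to 4 (valence 4) → 0 H
  atom 18: N, bond orders sum to 3 (valence 3) → 0 H
  atom 19: C, bond orders sum to 2 (valence 4) → 2 H
  atom 20: C, bond orders sum to 3 (valence 4) → 1 H
  atom 21: C, bond orders sum to 1 (valence 4) → 3 H
  atom 22: N, bond orders sum to 1 (valence 3) → 2 H
Totals → C:17, H:29, N:3, O:2.
In Hill order: C17H29N3O2.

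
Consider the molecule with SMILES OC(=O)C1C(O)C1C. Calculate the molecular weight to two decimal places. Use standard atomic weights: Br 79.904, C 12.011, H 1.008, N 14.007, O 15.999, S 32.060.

116.12 g/mol

First, the molecular formula is C5H8O3 (counting implicit H from valence).
  C: 5 × 12.011 = 60.055
  H: 8 × 1.008 = 8.064
  O: 3 × 15.999 = 47.997
Sum: 5×12.011 + 8×1.008 + 3×15.999 = 116.116 → 116.12 g/mol.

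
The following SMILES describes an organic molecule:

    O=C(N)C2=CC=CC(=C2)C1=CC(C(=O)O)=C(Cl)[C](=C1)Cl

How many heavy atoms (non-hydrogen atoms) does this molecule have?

Every atom symbol written in the SMILES (organic subset) is one heavy atom; implicit H are not written.
Heavy atoms by element → C:14, Cl:2, N:1, O:3.
Total: 20.

20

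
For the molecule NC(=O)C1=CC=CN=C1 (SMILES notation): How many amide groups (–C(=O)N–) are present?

1

The amide motif appears at heavy-atom position 2 in the SMILES.
Amide count: 1.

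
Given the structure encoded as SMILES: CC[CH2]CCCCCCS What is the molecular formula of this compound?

C9H20S

Walk through each heavy atom and fill implicit hydrogens from standard valence (C 4, N 3, O 2, S 2, halogen 1):
  atom 1: C, bond orders sum to 1 (valence 4) → 3 H
  atom 2: C, bond orders sum to 2 (valence 4) → 2 H
  atom 3: C with explicit H count 2
  atom 4: C, bond orders sum to 2 (valence 4) → 2 H
  atom 5: C, bond orders sum to 2 (valence 4) → 2 H
  atom 6: C, bond orders sum to 2 (valence 4) → 2 H
  atom 7: C, bond orders sum to 2 (valence 4) → 2 H
  atom 8: C, bond orders sum to 2 (valence 4) → 2 H
  atom 9: C, bond orders sum to 2 (valence 4) → 2 H
  atom 10: S, bond orders sum to 1 (valence 2) → 1 H
Totals → C:9, H:20, S:1.
In Hill order: C9H20S.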